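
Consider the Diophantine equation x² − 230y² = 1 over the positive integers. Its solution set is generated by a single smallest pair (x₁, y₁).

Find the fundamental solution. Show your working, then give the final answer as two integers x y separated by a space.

91 6

√230 → a₀=15, period (6,30); ℓ=2 even so k=1
a_0=15:  p_0=15·1+0=15,  q_0=15·0+1=1
a_1=6:  p_1=6·15+1=91,  q_1=6·1+0=6
(x₁, y₁) = (91, 6);  91² − 230·6² = 1 ✓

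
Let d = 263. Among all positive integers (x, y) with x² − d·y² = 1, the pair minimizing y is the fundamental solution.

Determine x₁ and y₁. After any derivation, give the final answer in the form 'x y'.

√263 → a₀=16, period (4,1,1,1,1,15,1,1,1,1,4,32); ℓ=12 even so k=11
i=0: a=16 ⇒ p=16, q=1
i=1: a=4 ⇒ p=65, q=4
…
i=3: a=1 ⇒ p=146, q=9
…
i=5: a=1 ⇒ p=373, q=23
…
i=7: a=1 ⇒ p=6195, q=382
i=8: a=1 ⇒ p=12017, q=741
i=9: a=1 ⇒ p=18212, q=1123
i=10: a=1 ⇒ p=30229, q=1864
i=11: a=4 ⇒ p=139128, q=8579
→ (139128, 8579).  Check: 139128²=19356600384, 263·8579²=19356600383, difference 1.

139128 8579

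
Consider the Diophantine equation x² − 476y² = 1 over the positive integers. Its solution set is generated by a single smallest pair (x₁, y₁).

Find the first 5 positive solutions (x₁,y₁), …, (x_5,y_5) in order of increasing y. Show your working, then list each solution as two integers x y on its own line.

√476 → a₀=21, period (1,4,2,10,2,4,1,42); ℓ=8 even so k=7
k=0  a_k=21  p_k/q_k = 21/1
k=1  a_k=1  p_k/q_k = 22/1
k=2  a_k=4  p_k/q_k = 109/5
k=3  a_k=2  p_k/q_k = 240/11
…
k=5  a_k=2  p_k/q_k = 5258/241
k=6  a_k=4  p_k/q_k = 23541/1079
k=7  a_k=1  p_k/q_k = 28799/1320
(x₁, y₁) = (28799, 1320);  28799² − 476·1320² = 1 ✓
n=2: (28799,1320)∘(28799,1320) = (28799·28799+476·1320·1320, 28799·1320+1320·28799) = (1658764801,76029360)
n=3: (1658764801,76029360)∘(28799,1320) = (28799·1658764801+476·1320·76029360, 28799·76029360+1320·1658764801) = (95541534979199,4379139075960)
n=4: (95541534979199,4379139075960)∘(28799,1320) = (28799·95541534979199+476·1320·4379139075960, 28799·4379139075960+1320·95541534979199) = (5503001330073139201,252229652421114720)
n=5: (5503001330073139201,252229652421114720)∘(28799,1320) = (28799·5503001330073139201+476·1320·252229652421114720, 28799·252229652421114720+1320·5503001330073139201) = (316961870514011136719999,14527923515772226566600)

28799 1320
1658764801 76029360
95541534979199 4379139075960
5503001330073139201 252229652421114720
316961870514011136719999 14527923515772226566600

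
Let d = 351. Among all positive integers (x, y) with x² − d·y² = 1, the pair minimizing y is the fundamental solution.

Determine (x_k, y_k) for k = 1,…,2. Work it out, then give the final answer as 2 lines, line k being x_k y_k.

d=351: √d = [18; 1,2,1,3,2,2,2,3,1,2,1,36] (ℓ=12, even), read p_11/q_11
i=0: a=18 ⇒ p=18, q=1
i=1: a=1 ⇒ p=19, q=1
…
i=6: a=2 ⇒ p=1555, q=83
i=7: a=2 ⇒ p=3747, q=200
i=8: a=3 ⇒ p=12796, q=683
i=9: a=1 ⇒ p=16543, q=883
i=10: a=2 ⇒ p=45882, q=2449
i=11: a=1 ⇒ p=62425, q=3332
→ (62425, 3332).  Check: 62425²=3896880625, 351·3332²=3896880624, difference 1.
(62425+3332√351)^2 = 7793761249 + 416000200√351

62425 3332
7793761249 416000200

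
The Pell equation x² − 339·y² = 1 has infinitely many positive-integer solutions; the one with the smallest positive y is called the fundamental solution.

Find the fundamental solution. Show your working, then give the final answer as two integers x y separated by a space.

√339 = [18; 2,2,2,1,17,1,2,2,2,36, …], period ℓ=10 (even) → k=9
k=0  a_k=18  p_k/q_k = 18/1
…
k=2  a_k=2  p_k/q_k = 92/5
k=3  a_k=2  p_k/q_k = 221/12
…
k=6  a_k=1  p_k/q_k = 5855/318
…
k=8  a_k=2  p_k/q_k = 40359/2192
k=9  a_k=2  p_k/q_k = 97970/5321
fundamental: x₁=97970, y₁=5321  (since 9598120900 − 339·28313041 = 1)

97970 5321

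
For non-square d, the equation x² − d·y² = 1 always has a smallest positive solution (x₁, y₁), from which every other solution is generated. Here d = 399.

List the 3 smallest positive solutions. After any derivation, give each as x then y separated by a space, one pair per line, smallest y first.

[19; 1,38] for √399; ℓ=2 ⇒ convergent index 1
i=0: a=19 ⇒ p=19, q=1
i=1: a=1 ⇒ p=20, q=1
→ (20, 1).  Check: 20²=400, 399·1²=399, difference 1.
(20+1√399)^2 = 799 + 40√399
(20+1√399)^3 = 31940 + 1599√399

20 1
799 40
31940 1599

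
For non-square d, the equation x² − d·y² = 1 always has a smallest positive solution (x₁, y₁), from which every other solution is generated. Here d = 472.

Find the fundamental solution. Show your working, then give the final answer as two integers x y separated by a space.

306917 14127

√472 = [21; 1,2,1,1,1,…,2,1,42, …], period ℓ=14 (even) → k=13
i=0: a=21 ⇒ p=21, q=1
i=1: a=1 ⇒ p=22, q=1
i=2: a=2 ⇒ p=65, q=3
i=3: a=1 ⇒ p=87, q=4
…
i=5: a=1 ⇒ p=239, q=11
…
i=8: a=4 ⇒ p=24224, q=1115
i=9: a=1 ⇒ p=30003, q=1381
…
i=12: a=2 ⇒ p=222687, q=10250
i=13: a=1 ⇒ p=306917, q=14127
(x₁, y₁) = (306917, 14127);  306917² − 472·14127² = 1 ✓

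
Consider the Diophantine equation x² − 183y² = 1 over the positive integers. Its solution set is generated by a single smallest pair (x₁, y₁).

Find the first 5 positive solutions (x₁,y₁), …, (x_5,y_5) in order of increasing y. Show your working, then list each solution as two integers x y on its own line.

d=183: √d = [13; 1,1,8,1,1,26] (ℓ=6, even), read p_5/q_5
step 0: (13, 1)  from 13·(1,0) + (0,1)
step 1: (14, 1)  from 1·(13,1) + (1,0)
step 2: (27, 2)  from 1·(14,1) + (13,1)
…
step 4: (257, 19)  from 1·(230,17) + (27,2)
step 5: (487, 36)  from 1·(257,19) + (230,17)
→ (487, 36).  Check: 487²=237169, 183·36²=237168, difference 1.
(x_2, y_2) = (487·487 + 183·36·36, 487·36 + 36·487) = (474337, 35064)
(x_3, y_3) = (487·474337 + 183·36·35064, 487·35064 + 36·474337) = (462003751, 34152300)
(x_4, y_4) = (487·462003751 + 183·36·34152300, 487·34152300 + 36·462003751) = (449991179137, 33264305136)
(x_5, y_5) = (487·449991179137 + 183·36·33264305136, 487·33264305136 + 36·449991179137) = (438290946475687, 32399399050164)

487 36
474337 35064
462003751 34152300
449991179137 33264305136
438290946475687 32399399050164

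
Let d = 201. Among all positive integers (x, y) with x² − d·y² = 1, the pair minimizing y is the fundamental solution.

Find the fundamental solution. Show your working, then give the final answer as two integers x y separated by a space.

515095 36332

√201 → a₀=14, period (5,1,1,1,2,…,1,5,28); ℓ=14 even so k=13
i=0: a=14 ⇒ p=14, q=1
i=1: a=5 ⇒ p=71, q=5
…
i=3: a=1 ⇒ p=156, q=11
i=4: a=1 ⇒ p=241, q=17
…
i=7: a=8 ⇒ p=7670, q=541
i=8: a=1 ⇒ p=8549, q=603
…
i=10: a=1 ⇒ p=33317, q=2350
…
i=12: a=1 ⇒ p=91402, q=6447
i=13: a=5 ⇒ p=515095, q=36332
(x₁, y₁) = (515095, 36332);  515095² − 201·36332² = 1 ✓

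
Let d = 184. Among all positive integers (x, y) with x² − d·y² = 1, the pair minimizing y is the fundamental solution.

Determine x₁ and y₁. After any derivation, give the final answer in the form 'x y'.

24335 1794

d=184: √d = [13; 1,1,3,2,1,2,1,2,3,1,1,26] (ℓ=12, even), read p_11/q_11
i=0: a=13 ⇒ p=13, q=1
i=1: a=1 ⇒ p=14, q=1
…
i=8: a=2 ⇒ p=3147, q=232
…
i=10: a=1 ⇒ p=13741, q=1013
i=11: a=1 ⇒ p=24335, q=1794
→ (24335, 1794).  Check: 24335²=592192225, 184·1794²=592192224, difference 1.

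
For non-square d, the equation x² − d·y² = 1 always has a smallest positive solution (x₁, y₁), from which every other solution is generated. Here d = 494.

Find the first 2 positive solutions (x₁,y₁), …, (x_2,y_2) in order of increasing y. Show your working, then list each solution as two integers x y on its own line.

d=494: √d = [22; 4,2,2,1,2,1,2,2,4,44] (ℓ=10, even), read p_9/q_9
k=0  a_k=22  p_k/q_k = 22/1
k=1  a_k=4  p_k/q_k = 89/4
k=2  a_k=2  p_k/q_k = 200/9
k=3  a_k=2  p_k/q_k = 489/22
k=4  a_k=1  p_k/q_k = 689/31
k=5  a_k=2  p_k/q_k = 1867/84
k=6  a_k=1  p_k/q_k = 2556/115
…
k=8  a_k=2  p_k/q_k = 16514/743
k=9  a_k=4  p_k/q_k = 73035/3286
→ (73035, 3286).  Check: 73035²=5334111225, 494·3286²=5334111224, difference 1.
n=2: (73035,3286)∘(73035,3286) = (73035·73035+494·3286·3286, 73035·3286+3286·73035) = (10668222449,479986020)

73035 3286
10668222449 479986020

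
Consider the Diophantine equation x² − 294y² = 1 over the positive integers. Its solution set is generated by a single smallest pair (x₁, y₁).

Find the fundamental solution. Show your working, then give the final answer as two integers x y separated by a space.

√294 = [17; 6,1,4,1,6,34, …], period ℓ=6 (even) → k=5
a_0=17:  p_0=17·1+0=17,  q_0=17·0+1=1
a_1=6:  p_1=6·17+1=103,  q_1=6·1+0=6
…
a_4=1:  p_4=1·583+120=703,  q_4=1·34+7=41
a_5=6:  p_5=6·703+583=4801,  q_5=6·41+34=280
fundamental: x₁=4801, y₁=280  (since 23049601 − 294·78400 = 1)

4801 280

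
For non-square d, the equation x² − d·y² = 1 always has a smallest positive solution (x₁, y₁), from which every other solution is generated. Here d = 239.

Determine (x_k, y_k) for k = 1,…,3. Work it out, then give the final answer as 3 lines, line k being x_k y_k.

6195120 400729
76759023628799 4965128484960
951062724926484326640 61519133559490389671

√239 = [15; 2,5,1,2,4,15,4,2,1,5,2,30, …], period ℓ=12 (even) → k=11
k=0  a_k=15  p_k/q_k = 15/1
k=1  a_k=2  p_k/q_k = 31/2
k=2  a_k=5  p_k/q_k = 170/11
k=3  a_k=1  p_k/q_k = 201/13
k=4  a_k=2  p_k/q_k = 572/37
k=5  a_k=4  p_k/q_k = 2489/161
k=6  a_k=15  p_k/q_k = 37907/2452
k=7  a_k=4  p_k/q_k = 154117/9969
…
k=9  a_k=1  p_k/q_k = 500258/32359
k=10  a_k=5  p_k/q_k = 2847431/184185
k=11  a_k=2  p_k/q_k = 6195120/400729
→ (6195120, 400729).  Check: 6195120²=38379511814400, 239·400729²=38379511814399, difference 1.
k=2:  x_2 = 6195120·6195120+239·400729·400729 = 76759023628799,  y_2 = 6195120·400729+400729·6195120 = 4965128484960
k=3:  x_3 = 6195120·76759023628799+239·400729·4965128484960 = 951062724926484326640,  y_3 = 6195120·4965128484960+400729·76759023628799 = 61519133559490389671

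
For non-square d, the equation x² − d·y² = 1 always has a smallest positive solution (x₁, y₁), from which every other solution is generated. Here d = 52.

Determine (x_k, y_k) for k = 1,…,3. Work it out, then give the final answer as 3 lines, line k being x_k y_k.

649 90
842401 116820
1093435849 151632270

d=52: √d = [7; 4,1,2,1,4,14] (ℓ=6, even), read p_5/q_5
step 0: (7, 1)  from 7·(1,0) + (0,1)
step 1: (29, 4)  from 4·(7,1) + (1,0)
step 2: (36, 5)  from 1·(29,4) + (7,1)
step 3: (101, 14)  from 2·(36,5) + (29,4)
step 4: (137, 19)  from 1·(101,14) + (36,5)
step 5: (649, 90)  from 4·(137,19) + (101,14)
→ (649, 90).  Check: 649²=421201, 52·90²=421200, difference 1.
k=2:  x_2 = 649·649+52·90·90 = 842401,  y_2 = 649·90+90·649 = 116820
k=3:  x_3 = 649·842401+52·90·116820 = 1093435849,  y_3 = 649·116820+90·842401 = 151632270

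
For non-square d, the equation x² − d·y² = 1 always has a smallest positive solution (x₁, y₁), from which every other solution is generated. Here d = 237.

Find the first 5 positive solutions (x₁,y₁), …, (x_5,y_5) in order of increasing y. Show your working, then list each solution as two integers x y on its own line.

d=237: √d = [15; 2,1,1,7,10,7,1,1,2,30] (ℓ=10, even), read p_9/q_9
i=0: a=15 ⇒ p=15, q=1
…
i=2: a=1 ⇒ p=46, q=3
i=3: a=1 ⇒ p=77, q=5
…
i=5: a=10 ⇒ p=5927, q=385
i=6: a=7 ⇒ p=42074, q=2733
…
i=8: a=1 ⇒ p=90075, q=5851
i=9: a=2 ⇒ p=228151, q=14820
fundamental: x₁=228151, y₁=14820  (since 52052878801 − 237·219632400 = 1)
(x_2, y_2) = (228151·228151 + 237·14820·14820, 228151·14820 + 14820·228151) = (104105757601, 6762395640)
(x_3, y_3) = (228151·104105757601 + 237·14820·6762395640, 228151·6762395640 + 14820·104105757601) = (47503665404623351, 3085694655308460)
(x_4, y_4) = (228151·47503665404623351 + 237·14820·3085694655308460, 228151·3085694655308460 + 14820·47503665404623351) = (21676017531356338550401, 1408008642599798519280)
(x_5, y_5) = (228151·21676017531356338550401 + 237·14820·1408008642599798519280, 228151·1408008642599798519280 + 14820·21676017531356338550401) = (9890810151545456327820453751, 642477159632487569289194100)

228151 14820
104105757601 6762395640
47503665404623351 3085694655308460
21676017531356338550401 1408008642599798519280
9890810151545456327820453751 642477159632487569289194100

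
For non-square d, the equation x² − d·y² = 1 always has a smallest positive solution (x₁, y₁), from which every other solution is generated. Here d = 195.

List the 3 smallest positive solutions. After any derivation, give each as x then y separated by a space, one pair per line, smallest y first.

14 1
391 28
10934 783

d=195: √d = [13; 1,26] (ℓ=2, even), read p_1/q_1
a_0=13:  p_0=13·1+0=13,  q_0=13·0+1=1
a_1=1:  p_1=1·13+1=14,  q_1=1·1+0=1
→ (14, 1).  Check: 14²=196, 195·1²=195, difference 1.
n=2: (14,1)∘(14,1) = (14·14+195·1·1, 14·1+1·14) = (391,28)
n=3: (391,28)∘(14,1) = (14·391+195·1·28, 14·28+1·391) = (10934,783)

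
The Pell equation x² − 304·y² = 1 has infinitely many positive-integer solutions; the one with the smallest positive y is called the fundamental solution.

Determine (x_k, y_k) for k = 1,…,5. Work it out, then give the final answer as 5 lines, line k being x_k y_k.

√304 = [17; 2,3,2,1,1,1,1,1,2,3,2,34, …], period ℓ=12 (even) → k=11
i=0: a=17 ⇒ p=17, q=1
…
i=2: a=3 ⇒ p=122, q=7
i=3: a=2 ⇒ p=279, q=16
i=4: a=1 ⇒ p=401, q=23
i=5: a=1 ⇒ p=680, q=39
i=6: a=1 ⇒ p=1081, q=62
i=7: a=1 ⇒ p=1761, q=101
i=8: a=1 ⇒ p=2842, q=163
i=9: a=2 ⇒ p=7445, q=427
i=10: a=3 ⇒ p=25177, q=1444
i=11: a=2 ⇒ p=57799, q=3315
(x₁, y₁) = (57799, 3315);  57799² − 304·3315² = 1 ✓
(x_2, y_2) = (57799·57799 + 304·3315·3315, 57799·3315 + 3315·57799) = (6681448801, 383207370)
(x_3, y_3) = (57799·6681448801 + 304·3315·383207370, 57799·383207370 + 3315·6681448801) = (772362118440199, 44298005553945)
(x_4, y_4) = (57799·772362118440199 + 304·3315·44298005553945, 57799·44298005553945 + 3315·772362118440199) = (89283516160768675201, 5120760845641726740)
(x_5, y_5) = (57799·89283516160768675201 + 304·3315·5120760845641726740, 57799·5120760845641726740 + 3315·89283516160768675201) = (10320995900380175197444999, 591949712190194322136575)

57799 3315
6681448801 383207370
772362118440199 44298005553945
89283516160768675201 5120760845641726740
10320995900380175197444999 591949712190194322136575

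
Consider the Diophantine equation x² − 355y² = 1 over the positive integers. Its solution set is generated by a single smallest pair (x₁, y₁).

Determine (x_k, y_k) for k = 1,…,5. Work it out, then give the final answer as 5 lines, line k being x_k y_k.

954809 50676
1823320452961 96771801768
3481845556741524089 184797174548553948
6648994948371812427335041 352892010866963721270096
12697040435316401858305944800249 673888936007564730309809629380

√355 → a₀=18, period (1,5,3,3,1,6,1,3,3,5,1,36); ℓ=12 even so k=11
i=0: a=18 ⇒ p=18, q=1
…
i=9: a=3 ⇒ p=151391, q=8035
i=10: a=5 ⇒ p=803418, q=42641
i=11: a=1 ⇒ p=954809, q=50676
fundamental: x₁=954809, y₁=50676  (since 911660226481 − 355·2568056976 = 1)
(x_2, y_2) = (954809·954809 + 355·50676·50676, 954809·50676 + 50676·954809) = (1823320452961, 96771801768)
(x_3, y_3) = (954809·1823320452961 + 355·50676·96771801768, 954809·96771801768 + 50676·1823320452961) = (3481845556741524089, 184797174548553948)
(x_4, y_4) = (954809·3481845556741524089 + 355·50676·184797174548553948, 954809·184797174548553948 + 50676·3481845556741524089) = (6648994948371812427335041, 352892010866963721270096)
(x_5, y_5) = (954809·6648994948371812427335041 + 355·50676·352892010866963721270096, 954809·352892010866963721270096 + 50676·6648994948371812427335041) = (12697040435316401858305944800249, 673888936007564730309809629380)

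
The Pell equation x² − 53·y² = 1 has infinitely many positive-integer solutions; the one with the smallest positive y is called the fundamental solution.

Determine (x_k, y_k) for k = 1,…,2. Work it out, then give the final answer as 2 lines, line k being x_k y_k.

√53 → a₀=7, period (3,1,1,3,14); ℓ=5 odd so k=9
step 0: (7, 1)  from 7·(1,0) + (0,1)
step 1: (22, 3)  from 3·(7,1) + (1,0)
step 2: (29, 4)  from 1·(22,3) + (7,1)
…
step 4: (182, 25)  from 3·(51,7) + (29,4)
step 5: (2599, 357)  from 14·(182,25) + (51,7)
step 6: (7979, 1096)  from 3·(2599,357) + (182,25)
…
step 8: (18557, 2549)  from 1·(10578,1453) + (7979,1096)
step 9: (66249, 9100)  from 3·(18557,2549) + (10578,1453)
→ (66249, 9100).  Check: 66249²=4388930001, 53·9100²=4388930000, difference 1.
n=2: (66249,9100)∘(66249,9100) = (66249·66249+53·9100·9100, 66249·9100+9100·66249) = (8777860001,1205731800)

66249 9100
8777860001 1205731800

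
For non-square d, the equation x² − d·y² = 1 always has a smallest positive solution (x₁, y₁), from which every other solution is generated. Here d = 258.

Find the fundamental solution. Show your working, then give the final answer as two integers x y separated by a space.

257 16

√258 → a₀=16, period (16,32); ℓ=2 even so k=1
step 0: (16, 1)  from 16·(1,0) + (0,1)
step 1: (257, 16)  from 16·(16,1) + (1,0)
(x₁, y₁) = (257, 16);  257² − 258·16² = 1 ✓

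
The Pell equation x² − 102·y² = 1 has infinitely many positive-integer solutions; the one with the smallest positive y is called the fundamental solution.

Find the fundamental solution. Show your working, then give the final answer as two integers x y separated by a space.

d=102: √d = [10; 10,20] (ℓ=2, even), read p_1/q_1
step 0: (10, 1)  from 10·(1,0) + (0,1)
step 1: (101, 10)  from 10·(10,1) + (1,0)
(x₁, y₁) = (101, 10);  101² − 102·10² = 1 ✓

101 10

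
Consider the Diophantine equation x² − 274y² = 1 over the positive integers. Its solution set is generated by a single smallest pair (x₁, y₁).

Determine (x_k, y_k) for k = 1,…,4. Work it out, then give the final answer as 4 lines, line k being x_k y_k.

d=274: √d = [16; 1,1,4,4,1,1,32] (ℓ=7, odd), read p_13/q_13
step 0: (16, 1)  from 16·(1,0) + (0,1)
…
step 3: (149, 9)  from 4·(33,2) + (17,1)
…
step 6: (1407, 85)  from 1·(778,47) + (629,38)
…
step 8: (47209, 2852)  from 1·(45802,2767) + (1407,85)
…
step 10: (419253, 25328)  from 4·(93011,5619) + (47209,2852)
step 11: (1770023, 106931)  from 4·(419253,25328) + (93011,5619)
step 12: (2189276, 132259)  from 1·(1770023,106931) + (419253,25328)
step 13: (3959299, 239190)  from 1·(2189276,132259) + (1770023,106931)
→ (3959299, 239190).  Check: 3959299²=15676048571401, 274·239190²=15676048571400, difference 1.
n=2: (3959299,239190)∘(3959299,239190) = (3959299·3959299+274·239190·239190, 3959299·239190+239190·3959299) = (31352097142801,1894049455620)
n=3: (31352097142801,1894049455620)∘(3959299,239190) = (3959299·31352097142801+274·239190·1894049455620, 3959299·1894049455620+239190·31352097142801) = (248264653730785753699,14998216231173381570)
n=4: (248264653730785753699,14998216231173381570)∘(3959299,239190) = (3959299·248264653730785753699+274·239190·14998216231173381570, 3959299·14998216231173381570+239190·248264653730785753699) = (1965907990503261255572251201,118764845051735182903983240)

3959299 239190
31352097142801 1894049455620
248264653730785753699 14998216231173381570
1965907990503261255572251201 118764845051735182903983240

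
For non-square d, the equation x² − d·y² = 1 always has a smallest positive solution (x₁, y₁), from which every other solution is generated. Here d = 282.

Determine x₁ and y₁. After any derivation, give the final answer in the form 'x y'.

2351 140

√282 → a₀=16, period (1,3,1,4,1,3,1,32); ℓ=8 even so k=7
step 0: (16, 1)  from 16·(1,0) + (0,1)
…
step 2: (67, 4)  from 3·(17,1) + (16,1)
…
step 5: (487, 29)  from 1·(403,24) + (84,5)
step 6: (1864, 111)  from 3·(487,29) + (403,24)
step 7: (2351, 140)  from 1·(1864,111) + (487,29)
→ (2351, 140).  Check: 2351²=5527201, 282·140²=5527200, difference 1.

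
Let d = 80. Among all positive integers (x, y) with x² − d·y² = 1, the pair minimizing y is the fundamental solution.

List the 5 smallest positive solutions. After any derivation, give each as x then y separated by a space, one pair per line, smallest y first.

[8; 1,16] for √80; ℓ=2 ⇒ convergent index 1
step 0: (8, 1)  from 8·(1,0) + (0,1)
step 1: (9, 1)  from 1·(8,1) + (1,0)
(x₁, y₁) = (9, 1);  9² − 80·1² = 1 ✓
(9+1√80)^2 = 161 + 18√80
(9+1√80)^3 = 2889 + 323√80
(9+1√80)^4 = 51841 + 5796√80
(9+1√80)^5 = 930249 + 104005√80

9 1
161 18
2889 323
51841 5796
930249 104005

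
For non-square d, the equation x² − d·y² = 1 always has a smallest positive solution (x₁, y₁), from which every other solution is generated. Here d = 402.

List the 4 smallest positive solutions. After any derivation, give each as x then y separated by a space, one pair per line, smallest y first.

√402 → a₀=20, period (20,40); ℓ=2 even so k=1
i=0: a=20 ⇒ p=20, q=1
i=1: a=20 ⇒ p=401, q=20
(x₁, y₁) = (401, 20);  401² − 402·20² = 1 ✓
n=2: (401,20)∘(401,20) = (401·401+402·20·20, 401·20+20·401) = (321601,16040)
n=3: (321601,16040)∘(401,20) = (401·321601+402·20·16040, 401·16040+20·321601) = (257923601,12864060)
n=4: (257923601,12864060)∘(401,20) = (401·257923601+402·20·12864060, 401·12864060+20·257923601) = (206854406401,10316960080)

401 20
321601 16040
257923601 12864060
206854406401 10316960080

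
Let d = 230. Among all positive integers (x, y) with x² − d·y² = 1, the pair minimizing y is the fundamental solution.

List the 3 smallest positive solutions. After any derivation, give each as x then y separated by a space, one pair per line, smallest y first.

√230 = [15; 6,30, …], period ℓ=2 (even) → k=1
step 0: (15, 1)  from 15·(1,0) + (0,1)
step 1: (91, 6)  from 6·(15,1) + (1,0)
→ (91, 6).  Check: 91²=8281, 230·6²=8280, difference 1.
k=2:  x_2 = 91·91+230·6·6 = 16561,  y_2 = 91·6+6·91 = 1092
k=3:  x_3 = 91·16561+230·6·1092 = 3014011,  y_3 = 91·1092+6·16561 = 198738

91 6
16561 1092
3014011 198738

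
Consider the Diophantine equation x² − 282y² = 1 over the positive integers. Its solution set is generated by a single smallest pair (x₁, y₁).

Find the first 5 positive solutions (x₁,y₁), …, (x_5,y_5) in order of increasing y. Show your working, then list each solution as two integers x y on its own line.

2351 140
11054401 658280
51977791151 3095232420
244399562937601 14553782180560
1149166692954808751 68431880717760700

[16; 1,3,1,4,1,3,1,32] for √282; ℓ=8 ⇒ convergent index 7
a_0=16:  p_0=16·1+0=16,  q_0=16·0+1=1
…
a_6=3:  p_6=3·487+403=1864,  q_6=3·29+24=111
a_7=1:  p_7=1·1864+487=2351,  q_7=1·111+29=140
fundamental: x₁=2351, y₁=140  (since 5527201 − 282·19600 = 1)
n=2: (2351,140)∘(2351,140) = (2351·2351+282·140·140, 2351·140+140·2351) = (11054401,658280)
n=3: (11054401,658280)∘(2351,140) = (2351·11054401+282·140·658280, 2351·658280+140·11054401) = (51977791151,3095232420)
n=4: (51977791151,3095232420)∘(2351,140) = (2351·51977791151+282·140·3095232420, 2351·3095232420+140·51977791151) = (244399562937601,14553782180560)
n=5: (244399562937601,14553782180560)∘(2351,140) = (2351·244399562937601+282·140·14553782180560, 2351·14553782180560+140·244399562937601) = (1149166692954808751,68431880717760700)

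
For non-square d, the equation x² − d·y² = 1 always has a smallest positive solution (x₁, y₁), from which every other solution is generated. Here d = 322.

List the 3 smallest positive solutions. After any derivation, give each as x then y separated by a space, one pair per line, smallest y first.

323 18
208657 11628
134792099 7511670

√322 → a₀=17, period (1,16,1,34); ℓ=4 even so k=3
k=0  a_k=17  p_k/q_k = 17/1
k=1  a_k=1  p_k/q_k = 18/1
k=2  a_k=16  p_k/q_k = 305/17
k=3  a_k=1  p_k/q_k = 323/18
fundamental: x₁=323, y₁=18  (since 104329 − 322·324 = 1)
(x_2, y_2) = (323·323 + 322·18·18, 323·18 + 18·323) = (208657, 11628)
(x_3, y_3) = (323·208657 + 322·18·11628, 323·11628 + 18·208657) = (134792099, 7511670)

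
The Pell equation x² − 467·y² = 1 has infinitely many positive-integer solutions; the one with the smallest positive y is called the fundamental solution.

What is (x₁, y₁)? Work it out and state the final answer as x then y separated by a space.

d=467: √d = [21; 1,1,1,1,3,…,1,1,42] (ℓ=14, even), read p_13/q_13
k=0  a_k=21  p_k/q_k = 21/1
…
k=3  a_k=1  p_k/q_k = 65/3
…
k=5  a_k=3  p_k/q_k = 389/18
k=6  a_k=3  p_k/q_k = 1275/59
k=7  a_k=21  p_k/q_k = 27164/1257
…
k=9  a_k=3  p_k/q_k = 275465/12747
k=10  a_k=1  p_k/q_k = 358232/16577
k=11  a_k=1  p_k/q_k = 633697/29324
k=12  a_k=1  p_k/q_k = 991929/45901
k=13  a_k=1  p_k/q_k = 1625626/75225
(x₁, y₁) = (1625626, 75225);  1625626² − 467·75225² = 1 ✓

1625626 75225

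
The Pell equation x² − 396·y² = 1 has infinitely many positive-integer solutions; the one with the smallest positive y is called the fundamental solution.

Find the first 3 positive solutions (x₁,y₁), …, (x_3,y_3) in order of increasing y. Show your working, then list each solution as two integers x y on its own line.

199 10
79201 3980
31521799 1584030

√396 → a₀=19, period (1,8,1,38); ℓ=4 even so k=3
step 0: (19, 1)  from 19·(1,0) + (0,1)
step 1: (20, 1)  from 1·(19,1) + (1,0)
step 2: (179, 9)  from 8·(20,1) + (19,1)
step 3: (199, 10)  from 1·(179,9) + (20,1)
→ (199, 10).  Check: 199²=39601, 396·10²=39600, difference 1.
(199+10√396)^2 = 79201 + 3980√396
(199+10√396)^3 = 31521799 + 1584030√396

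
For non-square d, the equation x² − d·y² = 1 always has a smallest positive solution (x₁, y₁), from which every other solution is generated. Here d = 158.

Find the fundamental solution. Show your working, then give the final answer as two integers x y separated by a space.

[12; 1,1,3,12,3,1,1,24] for √158; ℓ=8 ⇒ convergent index 7
k=0  a_k=12  p_k/q_k = 12/1
…
k=6  a_k=1  p_k/q_k = 4412/351
k=7  a_k=1  p_k/q_k = 7743/616
(x₁, y₁) = (7743, 616);  7743² − 158·616² = 1 ✓

7743 616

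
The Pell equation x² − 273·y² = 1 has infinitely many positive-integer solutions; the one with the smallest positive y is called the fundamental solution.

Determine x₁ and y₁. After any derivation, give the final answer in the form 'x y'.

727 44

[16; 1,1,10,1,1,32] for √273; ℓ=6 ⇒ convergent index 5
a_0=16:  p_0=16·1+0=16,  q_0=16·0+1=1
…
a_2=1:  p_2=1·17+16=33,  q_2=1·1+1=2
a_3=10:  p_3=10·33+17=347,  q_3=10·2+1=21
a_4=1:  p_4=1·347+33=380,  q_4=1·21+2=23
a_5=1:  p_5=1·380+347=727,  q_5=1·23+21=44
(x₁, y₁) = (727, 44);  727² − 273·44² = 1 ✓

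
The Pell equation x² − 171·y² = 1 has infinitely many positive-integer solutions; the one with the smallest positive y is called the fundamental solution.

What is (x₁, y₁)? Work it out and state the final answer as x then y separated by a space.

170 13

√171 → a₀=13, period (13,26); ℓ=2 even so k=1
step 0: (13, 1)  from 13·(1,0) + (0,1)
step 1: (170, 13)  from 13·(13,1) + (1,0)
(x₁, y₁) = (170, 13);  170² − 171·13² = 1 ✓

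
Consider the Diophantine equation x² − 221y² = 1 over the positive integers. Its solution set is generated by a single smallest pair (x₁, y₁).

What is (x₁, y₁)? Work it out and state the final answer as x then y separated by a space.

1665 112

[14; 1,6,2,6,1,28] for √221; ℓ=6 ⇒ convergent index 5
i=0: a=14 ⇒ p=14, q=1
i=1: a=1 ⇒ p=15, q=1
…
i=3: a=2 ⇒ p=223, q=15
i=4: a=6 ⇒ p=1442, q=97
i=5: a=1 ⇒ p=1665, q=112
fundamental: x₁=1665, y₁=112  (since 2772225 − 221·12544 = 1)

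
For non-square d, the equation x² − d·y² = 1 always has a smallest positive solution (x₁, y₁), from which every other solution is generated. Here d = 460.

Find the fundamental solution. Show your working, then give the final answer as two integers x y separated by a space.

2535751 118230

√460 → a₀=21, period (2,4,3,1,2,10,2,1,3,4,2,42); ℓ=12 even so k=11
step 0: (21, 1)  from 21·(1,0) + (0,1)
step 1: (43, 2)  from 2·(21,1) + (1,0)
…
step 6: (23335, 1088)  from 10·(2252,105) + (815,38)
step 7: (48922, 2281)  from 2·(23335,1088) + (2252,105)
step 8: (72257, 3369)  from 1·(48922,2281) + (23335,1088)
step 9: (265693, 12388)  from 3·(72257,3369) + (48922,2281)
step 10: (1135029, 52921)  from 4·(265693,12388) + (72257,3369)
step 11: (2535751, 118230)  from 2·(1135029,52921) + (265693,12388)
→ (2535751, 118230).  Check: 2535751²=6430033134001, 460·118230²=6430033134000, difference 1.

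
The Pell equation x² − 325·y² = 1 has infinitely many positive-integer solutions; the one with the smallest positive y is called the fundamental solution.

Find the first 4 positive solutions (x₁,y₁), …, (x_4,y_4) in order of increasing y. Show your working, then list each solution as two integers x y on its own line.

649 36
842401 46728
1093435849 60652908
1419278889601 78727427856

[18; 36] for √325; ℓ=1 ⇒ convergent index 1
i=0: a=18 ⇒ p=18, q=1
i=1: a=36 ⇒ p=649, q=36
fundamental: x₁=649, y₁=36  (since 421201 − 325·1296 = 1)
(649+36√325)^2 = 842401 + 46728√325
(649+36√325)^3 = 1093435849 + 60652908√325
(649+36√325)^4 = 1419278889601 + 78727427856√325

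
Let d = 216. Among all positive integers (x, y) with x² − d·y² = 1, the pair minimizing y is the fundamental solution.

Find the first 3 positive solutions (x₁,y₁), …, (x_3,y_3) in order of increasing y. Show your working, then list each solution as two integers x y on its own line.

√216 → a₀=14, period (1,2,3,2,1,28); ℓ=6 even so k=5
step 0: (14, 1)  from 14·(1,0) + (0,1)
step 1: (15, 1)  from 1·(14,1) + (1,0)
…
step 3: (147, 10)  from 3·(44,3) + (15,1)
step 4: (338, 23)  from 2·(147,10) + (44,3)
step 5: (485, 33)  from 1·(338,23) + (147,10)
(x₁, y₁) = (485, 33);  485² − 216·33² = 1 ✓
n=2: (485,33)∘(485,33) = (485·485+216·33·33, 485·33+33·485) = (470449,32010)
n=3: (470449,32010)∘(485,33) = (485·470449+216·33·32010, 485·32010+33·470449) = (456335045,31049667)

485 33
470449 32010
456335045 31049667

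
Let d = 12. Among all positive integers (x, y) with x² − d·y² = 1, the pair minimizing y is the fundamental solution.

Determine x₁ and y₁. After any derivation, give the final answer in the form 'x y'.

√12 = [3; 2,6, …], period ℓ=2 (even) → k=1
step 0: (3, 1)  from 3·(1,0) + (0,1)
step 1: (7, 2)  from 2·(3,1) + (1,0)
(x₁, y₁) = (7, 2);  7² − 12·2² = 1 ✓

7 2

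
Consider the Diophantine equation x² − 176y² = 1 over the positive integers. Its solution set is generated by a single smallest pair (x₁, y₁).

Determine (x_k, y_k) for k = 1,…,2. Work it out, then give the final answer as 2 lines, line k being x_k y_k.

199 15
79201 5970

d=176: √d = [13; 3,1,3,26] (ℓ=4, even), read p_3/q_3
i=0: a=13 ⇒ p=13, q=1
i=1: a=3 ⇒ p=40, q=3
i=2: a=1 ⇒ p=53, q=4
i=3: a=3 ⇒ p=199, q=15
→ (199, 15).  Check: 199²=39601, 176·15²=39600, difference 1.
(x_2, y_2) = (199·199 + 176·15·15, 199·15 + 15·199) = (79201, 5970)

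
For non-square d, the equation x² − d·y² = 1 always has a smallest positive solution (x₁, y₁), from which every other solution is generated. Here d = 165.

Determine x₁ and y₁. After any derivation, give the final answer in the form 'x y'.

1079 84

√165 → a₀=12, period (1,5,2,5,1,24); ℓ=6 even so k=5
a_0=12:  p_0=12·1+0=12,  q_0=12·0+1=1
a_1=1:  p_1=1·12+1=13,  q_1=1·1+0=1
…
a_4=5:  p_4=5·167+77=912,  q_4=5·13+6=71
a_5=1:  p_5=1·912+167=1079,  q_5=1·71+13=84
→ (1079, 84).  Check: 1079²=1164241, 165·84²=1164240, difference 1.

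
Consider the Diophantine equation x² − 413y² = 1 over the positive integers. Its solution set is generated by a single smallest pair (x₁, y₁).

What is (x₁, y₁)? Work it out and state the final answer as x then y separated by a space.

113399 5580

√413 = [20; 3,9,1,4,1,9,3,40, …], period ℓ=8 (even) → k=7
step 0: (20, 1)  from 20·(1,0) + (0,1)
step 1: (61, 3)  from 3·(20,1) + (1,0)
…
step 4: (3089, 152)  from 4·(630,31) + (569,28)
step 5: (3719, 183)  from 1·(3089,152) + (630,31)
step 6: (36560, 1799)  from 9·(3719,183) + (3089,152)
step 7: (113399, 5580)  from 3·(36560,1799) + (3719,183)
→ (113399, 5580).  Check: 113399²=12859333201, 413·5580²=12859333200, difference 1.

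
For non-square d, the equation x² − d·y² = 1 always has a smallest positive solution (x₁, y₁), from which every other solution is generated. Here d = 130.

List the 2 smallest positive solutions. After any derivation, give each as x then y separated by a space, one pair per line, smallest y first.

6499 570
84474001 7408860

d=130: √d = [11; 2,2,22] (ℓ=3, odd), read p_5/q_5
a_0=11:  p_0=11·1+0=11,  q_0=11·0+1=1
a_1=2:  p_1=2·11+1=23,  q_1=2·1+0=2
a_2=2:  p_2=2·23+11=57,  q_2=2·2+1=5
…
a_4=2:  p_4=2·1277+57=2611,  q_4=2·112+5=229
a_5=2:  p_5=2·2611+1277=6499,  q_5=2·229+112=570
fundamental: x₁=6499, y₁=570  (since 42237001 − 130·324900 = 1)
(x_2, y_2) = (6499·6499 + 130·570·570, 6499·570 + 570·6499) = (84474001, 7408860)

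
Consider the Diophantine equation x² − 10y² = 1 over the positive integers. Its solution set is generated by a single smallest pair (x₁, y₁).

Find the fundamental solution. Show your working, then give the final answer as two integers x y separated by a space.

[3; 6] for √10; ℓ=1 ⇒ convergent index 1
a_0=3:  p_0=3·1+0=3,  q_0=3·0+1=1
a_1=6:  p_1=6·3+1=19,  q_1=6·1+0=6
→ (19, 6).  Check: 19²=361, 10·6²=360, difference 1.

19 6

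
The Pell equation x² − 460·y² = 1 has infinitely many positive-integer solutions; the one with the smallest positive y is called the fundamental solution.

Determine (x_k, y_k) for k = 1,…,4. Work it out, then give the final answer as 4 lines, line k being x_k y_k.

d=460: √d = [21; 2,4,3,1,2,10,2,1,3,4,2,42] (ℓ=12, even), read p_11/q_11
k=0  a_k=21  p_k/q_k = 21/1
k=1  a_k=2  p_k/q_k = 43/2
k=2  a_k=4  p_k/q_k = 193/9
k=3  a_k=3  p_k/q_k = 622/29
…
k=6  a_k=10  p_k/q_k = 23335/1088
…
k=8  a_k=1  p_k/q_k = 72257/3369
…
k=10  a_k=4  p_k/q_k = 1135029/52921
k=11  a_k=2  p_k/q_k = 2535751/118230
→ (2535751, 118230).  Check: 2535751²=6430033134001, 460·118230²=6430033134000, difference 1.
(2535751+118230√460)^2 = 12860066268001 + 599603681460√460
(2535751+118230√460)^3 = 65219851798297071751 + 3040891269731634690√460
(2535751+118230√460)^4 = 330762608834754335913072001 + 15421886156225925189922920√460

2535751 118230
12860066268001 599603681460
65219851798297071751 3040891269731634690
330762608834754335913072001 15421886156225925189922920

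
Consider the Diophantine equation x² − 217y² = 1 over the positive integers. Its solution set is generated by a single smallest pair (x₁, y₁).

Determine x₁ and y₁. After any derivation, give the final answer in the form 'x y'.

3844063 260952

[14; 1,2,1,2,1,…,2,1,28] for √217; ℓ=16 ⇒ convergent index 15
k=0  a_k=14  p_k/q_k = 14/1
k=1  a_k=1  p_k/q_k = 15/1
k=2  a_k=2  p_k/q_k = 44/3
…
k=6  a_k=1  p_k/q_k = 383/26
…
k=8  a_k=4  p_k/q_k = 15055/1022
…
k=14  a_k=2  p_k/q_k = 2809702/190735
k=15  a_k=1  p_k/q_k = 3844063/260952
(x₁, y₁) = (3844063, 260952);  3844063² − 217·260952² = 1 ✓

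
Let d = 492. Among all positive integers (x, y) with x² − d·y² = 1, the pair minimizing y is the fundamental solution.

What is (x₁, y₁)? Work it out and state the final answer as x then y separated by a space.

[22; 5,1,1,10,1,1,5,44] for √492; ℓ=8 ⇒ convergent index 7
i=0: a=22 ⇒ p=22, q=1
i=1: a=5 ⇒ p=111, q=5
i=2: a=1 ⇒ p=133, q=6
…
i=5: a=1 ⇒ p=2817, q=127
i=6: a=1 ⇒ p=5390, q=243
i=7: a=5 ⇒ p=29767, q=1342
fundamental: x₁=29767, y₁=1342  (since 886074289 − 492·1800964 = 1)

29767 1342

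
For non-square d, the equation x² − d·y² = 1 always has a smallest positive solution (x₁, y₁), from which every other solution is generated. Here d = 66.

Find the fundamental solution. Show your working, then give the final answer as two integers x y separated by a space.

65 8

√66 → a₀=8, period (8,16); ℓ=2 even so k=1
a_0=8:  p_0=8·1+0=8,  q_0=8·0+1=1
a_1=8:  p_1=8·8+1=65,  q_1=8·1+0=8
fundamental: x₁=65, y₁=8  (since 4225 − 66·64 = 1)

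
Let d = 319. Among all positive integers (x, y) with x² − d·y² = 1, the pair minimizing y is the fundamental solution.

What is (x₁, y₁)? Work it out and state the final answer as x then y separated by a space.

[17; 1,6,5,1,4,…,6,1,34] for √319; ℓ=14 ⇒ convergent index 13
i=0: a=17 ⇒ p=17, q=1
i=1: a=1 ⇒ p=18, q=1
…
i=12: a=6 ⇒ p=11102899, q=621643
i=13: a=1 ⇒ p=12901780, q=722361
(x₁, y₁) = (12901780, 722361);  12901780² − 319·722361² = 1 ✓

12901780 722361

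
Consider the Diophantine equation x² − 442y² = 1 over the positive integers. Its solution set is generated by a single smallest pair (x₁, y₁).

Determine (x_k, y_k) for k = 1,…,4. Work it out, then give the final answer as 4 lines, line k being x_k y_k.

[21; 42] for √442; ℓ=1 ⇒ convergent index 1
a_0=21:  p_0=21·1+0=21,  q_0=21·0+1=1
a_1=42:  p_1=42·21+1=883,  q_1=42·1+0=42
→ (883, 42).  Check: 883²=779689, 442·42²=779688, difference 1.
(883+42√442)^2 = 1559377 + 74172√442
(883+42√442)^3 = 2753858899 + 130987710√442
(883+42√442)^4 = 4863313256257 + 231324221688√442

883 42
1559377 74172
2753858899 130987710
4863313256257 231324221688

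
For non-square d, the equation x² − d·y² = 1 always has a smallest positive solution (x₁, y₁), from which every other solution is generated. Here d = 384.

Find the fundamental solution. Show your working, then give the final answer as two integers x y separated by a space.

d=384: √d = [19; 1,1,2,9,2,1,1,38] (ℓ=8, even), read p_7/q_7
a_0=19:  p_0=19·1+0=19,  q_0=19·0+1=1
…
a_2=1:  p_2=1·20+19=39,  q_2=1·1+1=2
…
a_4=9:  p_4=9·98+39=921,  q_4=9·5+2=47
a_5=2:  p_5=2·921+98=1940,  q_5=2·47+5=99
a_6=1:  p_6=1·1940+921=2861,  q_6=1·99+47=146
a_7=1:  p_7=1·2861+1940=4801,  q_7=1·146+99=245
→ (4801, 245).  Check: 4801²=23049601, 384·245²=23049600, difference 1.

4801 245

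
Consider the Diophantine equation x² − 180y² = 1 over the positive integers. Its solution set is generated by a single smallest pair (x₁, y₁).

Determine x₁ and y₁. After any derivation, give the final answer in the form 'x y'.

d=180: √d = [13; 2,2,2,26] (ℓ=4, even), read p_3/q_3
k=0  a_k=13  p_k/q_k = 13/1
k=1  a_k=2  p_k/q_k = 27/2
k=2  a_k=2  p_k/q_k = 67/5
k=3  a_k=2  p_k/q_k = 161/12
fundamental: x₁=161, y₁=12  (since 25921 − 180·144 = 1)

161 12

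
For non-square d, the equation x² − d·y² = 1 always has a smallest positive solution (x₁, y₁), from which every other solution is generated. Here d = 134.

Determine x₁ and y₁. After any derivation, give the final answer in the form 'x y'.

√134 → a₀=11, period (1,1,2,1,3,…,1,1,22); ℓ=14 even so k=13
i=0: a=11 ⇒ p=11, q=1
…
i=2: a=1 ⇒ p=23, q=2
i=3: a=2 ⇒ p=58, q=5
i=4: a=1 ⇒ p=81, q=7
…
i=6: a=1 ⇒ p=382, q=33
i=7: a=10 ⇒ p=4121, q=356
…
i=9: a=3 ⇒ p=17630, q=1523
…
i=12: a=1 ⇒ p=84029, q=7259
i=13: a=1 ⇒ p=145925, q=12606
fundamental: x₁=145925, y₁=12606  (since 21294105625 − 134·158911236 = 1)

145925 12606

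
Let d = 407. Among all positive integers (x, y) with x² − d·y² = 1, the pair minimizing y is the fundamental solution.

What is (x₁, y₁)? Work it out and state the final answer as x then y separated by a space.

2663 132

√407 = [20; 5,1,2,1,5,40, …], period ℓ=6 (even) → k=5
step 0: (20, 1)  from 20·(1,0) + (0,1)
…
step 2: (121, 6)  from 1·(101,5) + (20,1)
step 3: (343, 17)  from 2·(121,6) + (101,5)
step 4: (464, 23)  from 1·(343,17) + (121,6)
step 5: (2663, 132)  from 5·(464,23) + (343,17)
→ (2663, 132).  Check: 2663²=7091569, 407·132²=7091568, difference 1.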